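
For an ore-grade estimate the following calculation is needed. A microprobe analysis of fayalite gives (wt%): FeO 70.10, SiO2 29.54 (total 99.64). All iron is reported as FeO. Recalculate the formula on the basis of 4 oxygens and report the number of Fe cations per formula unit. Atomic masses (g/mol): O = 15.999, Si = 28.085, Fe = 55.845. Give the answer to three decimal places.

1.992 Fe apfu

70.10 wt% FeO ÷ 71.844 g/mol = 0.97573 mol, giving 0.97573 Fe and 0.97573 O.
29.54 wt% SiO2 ÷ 60.083 g/mol = 0.49165 mol, giving 0.49165 Si and 0.98330 O.
Oxygen sums to 1.95903; scaling by 4/1.95903 = 2.04183 puts the formula on 4 O.
Fe: 0.97573 × 2.04183 = 1.992 atoms per formula unit.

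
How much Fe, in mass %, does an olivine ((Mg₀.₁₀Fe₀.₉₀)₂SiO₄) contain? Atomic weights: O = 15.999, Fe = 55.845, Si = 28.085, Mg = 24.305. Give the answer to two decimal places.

50.91 mass %

Molar mass of (Mg₀.₁₀Fe₀.₉₀)₂SiO₄: 0.20·24.305 + 1.80·55.845 + 1·28.085 + 4·15.999 = 197.463 g/mol.
Mass of Fe per formula unit: 1.80 × 55.845 = 100.521 g.
Weight fraction Fe = 100.521 / 197.463 = 0.5091.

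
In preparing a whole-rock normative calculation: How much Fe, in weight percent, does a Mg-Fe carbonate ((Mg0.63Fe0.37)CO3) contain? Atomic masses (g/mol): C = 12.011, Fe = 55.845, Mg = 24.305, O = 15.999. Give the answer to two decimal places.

M((Mg0.63Fe0.37)CO3) = 95.983 g/mol.
Fe contributes 0.37 × 55.845 = 20.663 g per mole.
20.663/95.983 = 0.2153 → 21.53%.

21.53 weight percent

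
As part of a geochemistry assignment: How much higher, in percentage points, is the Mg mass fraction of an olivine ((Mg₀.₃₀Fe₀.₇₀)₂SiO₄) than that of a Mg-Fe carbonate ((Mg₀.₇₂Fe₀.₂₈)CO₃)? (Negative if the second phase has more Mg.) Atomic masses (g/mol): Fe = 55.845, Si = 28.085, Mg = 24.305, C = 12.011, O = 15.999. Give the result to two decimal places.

Mg in (Mg₀.₃₀Fe₀.₇₀)₂SiO₄: molar mass 184.847 g/mol; 0.60×24.305 = 14.583 g → 7.89 wt%.
Mg in (Mg₀.₇₂Fe₀.₂₈)CO₃: molar mass 93.144 g/mol; 0.72×24.305 = 17.500 g → 18.79 wt%.
Difference = 7.89 − 18.79 = -10.90 percentage points.

-10.90 percentage points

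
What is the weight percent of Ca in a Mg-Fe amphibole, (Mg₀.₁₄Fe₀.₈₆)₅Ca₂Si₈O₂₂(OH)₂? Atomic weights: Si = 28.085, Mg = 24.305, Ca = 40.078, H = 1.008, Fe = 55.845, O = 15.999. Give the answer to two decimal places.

8.46 mass %

Molar mass of (Mg₀.₁₄Fe₀.₈₆)₅Ca₂Si₈O₂₂(OH)₂: 0.70*24.305 + 4.30*55.845 + 2*40.078 + 8*28.085 + 24*15.999 + 2*1.008 = 947.975 g/mol.
Mass of Ca per formula unit: 2 × 40.078 = 80.156 g.
Weight fraction Ca = 80.156 / 947.975 = 0.0846.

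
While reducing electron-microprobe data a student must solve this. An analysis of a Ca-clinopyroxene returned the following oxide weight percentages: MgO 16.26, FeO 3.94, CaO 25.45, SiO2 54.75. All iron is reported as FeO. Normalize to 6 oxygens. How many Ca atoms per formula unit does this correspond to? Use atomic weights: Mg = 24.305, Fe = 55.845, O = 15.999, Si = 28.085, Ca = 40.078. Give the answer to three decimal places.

0.996 Ca apfu

MgO: 16.26/40.304 = 0.40343 mol → 0.40343 mol Mg, 0.40343 mol O.
FeO: 3.94/71.844 = 0.05484 mol → 0.05484 mol Fe, 0.05484 mol O.
CaO: 25.45/56.077 = 0.45384 mol → 0.45384 mol Ca, 0.45384 mol O.
SiO2: 54.75/60.083 = 0.91124 mol → 0.91124 mol Si, 1.82248 mol O.
Total oxygen = 2.73459 mol. Normalization factor = 6/2.73459 = 2.19411.
Ca per 6 O = 0.45384 × 2.19411 = 0.996.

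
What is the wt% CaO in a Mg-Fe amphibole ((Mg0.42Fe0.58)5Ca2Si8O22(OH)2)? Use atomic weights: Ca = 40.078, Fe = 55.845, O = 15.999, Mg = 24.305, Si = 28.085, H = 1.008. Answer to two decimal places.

12.41 wt%

M((Mg0.42Fe0.58)5Ca2Si8O22(OH)2) = 903.819 g/mol; M(CaO) = 56.077 g/mol.
Moles CaO per formula unit = 2 Ca ÷ 1 = 2.0000.
CaO fraction = (2.0000 × 56.077) / 903.819 = 112.154/903.819 = 0.1241.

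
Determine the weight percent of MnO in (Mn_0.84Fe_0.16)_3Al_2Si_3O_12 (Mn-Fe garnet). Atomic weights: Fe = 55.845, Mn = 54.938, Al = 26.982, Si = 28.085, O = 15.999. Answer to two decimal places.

Molar mass of (Mn_0.84Fe_0.16)_3Al_2Si_3O_12 = 2.52×54.938 + 0.48×55.845 + 2×26.982 + 3×28.085 + 12×15.999 = 495.456 g/mol.
Each formula unit contains 2.52 Mn, equivalent to 2.52/1 = 2.5200 mol MnO.
M(MnO) = 1×54.938 + 1×15.999 = 70.937 g/mol.
Mass of MnO per formula unit = 2.5200 × 70.937 = 178.761 g.
MnO wt% = 178.761 / 495.456 × 100 = 36.08%.

36.08 wt%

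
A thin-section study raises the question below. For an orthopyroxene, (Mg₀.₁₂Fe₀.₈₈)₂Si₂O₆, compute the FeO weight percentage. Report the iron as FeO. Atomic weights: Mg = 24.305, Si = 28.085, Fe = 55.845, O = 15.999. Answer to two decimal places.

M((Mg₀.₁₂Fe₀.₈₈)₂Si₂O₆) = 256.284 g/mol; M(FeO) = 71.844 g/mol.
Moles FeO per formula unit = 1.76 Fe ÷ 1 = 1.7600.
FeO fraction = (1.7600 × 71.844) / 256.284 = 126.445/256.284 = 0.4934.

49.34 wt%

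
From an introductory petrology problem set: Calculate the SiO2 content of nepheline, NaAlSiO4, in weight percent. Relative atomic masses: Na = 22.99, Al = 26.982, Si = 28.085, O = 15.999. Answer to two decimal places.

Molar mass of NaAlSiO4 = 1×22.99 + 1×26.982 + 1×28.085 + 4×15.999 = 142.053 g/mol.
Each formula unit contains 1 Si, equivalent to 1/1 = 1.0000 mol SiO2.
M(SiO2) = 1×28.085 + 2×15.999 = 60.083 g/mol.
Mass of SiO2 per formula unit = 1.0000 × 60.083 = 60.083 g.
SiO2 wt% = 60.083 / 142.053 × 100 = 42.30%.

42.30 wt%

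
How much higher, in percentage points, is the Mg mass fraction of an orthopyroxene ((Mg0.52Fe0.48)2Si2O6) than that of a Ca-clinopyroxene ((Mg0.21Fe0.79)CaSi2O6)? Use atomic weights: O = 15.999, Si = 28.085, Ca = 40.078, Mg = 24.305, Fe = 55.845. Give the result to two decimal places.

8.83 percentage points

Mg in (Mg0.52Fe0.48)2Si2O6: molar mass 231.052 g/mol; 1.04×24.305 = 25.277 g → 10.94 wt%.
Mg in (Mg0.21Fe0.79)CaSi2O6: molar mass 241.464 g/mol; 0.21×24.305 = 5.104 g → 2.11 wt%.
Difference = 10.94 − 2.11 = 8.83 percentage points.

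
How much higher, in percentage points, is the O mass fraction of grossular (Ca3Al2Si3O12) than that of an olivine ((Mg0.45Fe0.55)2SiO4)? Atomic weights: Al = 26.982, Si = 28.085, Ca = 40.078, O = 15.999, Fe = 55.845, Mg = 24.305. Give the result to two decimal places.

O in Ca3Al2Si3O12: molar mass 450.441 g/mol; 12×15.999 = 191.988 g → 42.62 wt%.
O in (Mg0.45Fe0.55)2SiO4: molar mass 175.385 g/mol; 4×15.999 = 63.996 g → 36.49 wt%.
Difference = 42.62 − 36.49 = 6.13 percentage points.

6.13 percentage points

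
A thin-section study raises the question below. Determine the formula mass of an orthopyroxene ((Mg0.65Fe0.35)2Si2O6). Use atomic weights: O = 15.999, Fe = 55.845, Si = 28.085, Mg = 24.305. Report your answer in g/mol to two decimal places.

222.85 g/mol

Mg: 1.30 × 24.305 = 31.5965
Fe: 0.70 × 55.845 = 39.0915
Si: 2 × 28.085 = 56.1700
O: 6 × 15.999 = 95.9940
Summing the contributions gives the formula mass.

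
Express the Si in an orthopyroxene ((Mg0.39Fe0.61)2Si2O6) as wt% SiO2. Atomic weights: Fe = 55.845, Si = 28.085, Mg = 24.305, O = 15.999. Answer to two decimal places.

Formula mass = 239.253 g/mol.
2 Si → 2.0000 mol SiO2 per formula unit; M(SiO2) = 60.083, so SiO2 mass = 120.166 g.
120.166/239.253 × 100 = 50.23 wt%.

50.23 wt%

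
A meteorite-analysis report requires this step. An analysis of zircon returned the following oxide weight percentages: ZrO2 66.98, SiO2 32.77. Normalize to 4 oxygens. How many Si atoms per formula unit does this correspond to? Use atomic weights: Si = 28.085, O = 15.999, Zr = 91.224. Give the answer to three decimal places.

1.002 Si apfu

ZrO2 (M=123.222): mol = 0.54357; Zr = 0.54357, O = 1.08714.
SiO2 (M=60.083): mol = 0.54541; Si = 0.54541, O = 1.09082.
ΣO = 2.17796; factor = 4/ΣO = 1.83658.
Si apfu = 0.54541 × 1.83658 = 1.002.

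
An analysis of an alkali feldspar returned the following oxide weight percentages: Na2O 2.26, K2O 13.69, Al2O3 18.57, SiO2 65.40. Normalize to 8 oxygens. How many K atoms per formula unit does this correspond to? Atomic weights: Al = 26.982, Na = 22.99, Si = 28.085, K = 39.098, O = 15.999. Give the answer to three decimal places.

Na2O (M=61.979): mol = 0.03646; Na = 0.07292, O = 0.03646.
K2O (M=94.195): mol = 0.14534; K = 0.29068, O = 0.14534.
Al2O3 (M=101.961): mol = 0.18213; Al = 0.36426, O = 0.54639.
SiO2 (M=60.083): mol = 1.08849; Si = 1.08849, O = 2.17698.
ΣO = 2.90517; factor = 8/ΣO = 2.75371.
K apfu = 0.29068 × 2.75371 = 0.800.

0.800 K apfu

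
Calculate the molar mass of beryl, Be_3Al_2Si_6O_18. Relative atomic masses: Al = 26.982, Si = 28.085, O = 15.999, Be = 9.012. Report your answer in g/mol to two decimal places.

537.49 g/mol

M = 3·9.012 + 2·26.982 + 6·28.085 + 18·15.999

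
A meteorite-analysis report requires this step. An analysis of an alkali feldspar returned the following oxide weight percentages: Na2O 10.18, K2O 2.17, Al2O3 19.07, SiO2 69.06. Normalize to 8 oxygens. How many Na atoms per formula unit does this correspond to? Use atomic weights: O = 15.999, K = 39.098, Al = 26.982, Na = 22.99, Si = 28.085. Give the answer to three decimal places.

Na2O: 10.18/61.979 = 0.16425 mol → 0.32850 mol Na, 0.16425 mol O.
K2O: 2.17/94.195 = 0.02304 mol → 0.04608 mol K, 0.02304 mol O.
Al2O3: 19.07/101.961 = 0.18703 mol → 0.37406 mol Al, 0.56109 mol O.
SiO2: 69.06/60.083 = 1.14941 mol → 1.14941 mol Si, 2.29882 mol O.
Total oxygen = 3.04720 mol. Normalization factor = 8/3.04720 = 2.62536.
Na per 8 O = 0.32850 × 2.62536 = 0.862.

0.862 Na apfu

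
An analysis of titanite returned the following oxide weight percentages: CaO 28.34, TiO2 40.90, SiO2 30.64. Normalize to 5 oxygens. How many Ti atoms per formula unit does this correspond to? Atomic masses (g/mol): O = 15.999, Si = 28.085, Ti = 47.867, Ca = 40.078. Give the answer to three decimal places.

28.34 wt% CaO ÷ 56.077 g/mol = 0.50538 mol, giving 0.50538 Ca and 0.50538 O.
40.90 wt% TiO2 ÷ 79.865 g/mol = 0.51211 mol, giving 0.51211 Ti and 1.02422 O.
30.64 wt% SiO2 ÷ 60.083 g/mol = 0.50996 mol, giving 0.50996 Si and 1.01992 O.
Oxygen sums to 2.54952; scaling by 5/2.54952 = 1.96115 puts the formula on 5 O.
Ti: 0.51211 × 1.96115 = 1.004 atoms per formula unit.

1.004 Ti apfu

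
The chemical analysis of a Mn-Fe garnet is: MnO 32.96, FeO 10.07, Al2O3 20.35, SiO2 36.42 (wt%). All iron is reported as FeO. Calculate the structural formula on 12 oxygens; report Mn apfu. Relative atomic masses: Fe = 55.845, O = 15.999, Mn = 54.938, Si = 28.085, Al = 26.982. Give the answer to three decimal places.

MnO: 32.96/70.937 = 0.46464 mol → 0.46464 mol Mn, 0.46464 mol O.
FeO: 10.07/71.844 = 0.14016 mol → 0.14016 mol Fe, 0.14016 mol O.
Al2O3: 20.35/101.961 = 0.19959 mol → 0.39918 mol Al, 0.59877 mol O.
SiO2: 36.42/60.083 = 0.60616 mol → 0.60616 mol Si, 1.21232 mol O.
Total oxygen = 2.41589 mol. Normalization factor = 12/2.41589 = 4.96711.
Mn per 12 O = 0.46464 × 4.96711 = 2.308.

2.308 Mn apfu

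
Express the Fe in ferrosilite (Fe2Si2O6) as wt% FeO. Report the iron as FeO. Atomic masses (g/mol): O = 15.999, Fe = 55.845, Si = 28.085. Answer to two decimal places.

54.46 wt%

Molar mass of Fe2Si2O6 = 2*55.845 + 2*28.085 + 6*15.999 = 263.854 g/mol.
Each formula unit contains 2 Fe, equivalent to 2/1 = 2.0000 mol FeO.
M(FeO) = 1×55.845 + 1×15.999 = 71.844 g/mol.
Mass of FeO per formula unit = 2.0000 × 71.844 = 143.688 g.
FeO wt% = 143.688 / 263.854 × 100 = 54.46%.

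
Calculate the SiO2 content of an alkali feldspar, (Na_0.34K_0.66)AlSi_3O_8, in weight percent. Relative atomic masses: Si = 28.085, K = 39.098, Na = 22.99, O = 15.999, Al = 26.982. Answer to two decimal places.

66.06 wt%

M((Na_0.34K_0.66)AlSi_3O_8) = 272.850 g/mol; M(SiO2) = 60.083 g/mol.
Moles SiO2 per formula unit = 3 Si ÷ 1 = 3.0000.
SiO2 fraction = (3.0000 × 60.083) / 272.850 = 180.249/272.850 = 0.6606.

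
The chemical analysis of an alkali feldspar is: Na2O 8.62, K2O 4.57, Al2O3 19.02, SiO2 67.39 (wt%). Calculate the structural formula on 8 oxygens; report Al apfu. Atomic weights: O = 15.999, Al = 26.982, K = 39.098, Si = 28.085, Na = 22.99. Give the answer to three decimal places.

0.998 Al apfu

8.62 wt% Na2O ÷ 61.979 g/mol = 0.13908 mol, giving 0.27816 Na and 0.13908 O.
4.57 wt% K2O ÷ 94.195 g/mol = 0.04852 mol, giving 0.09704 K and 0.04852 O.
19.02 wt% Al2O3 ÷ 101.961 g/mol = 0.18654 mol, giving 0.37308 Al and 0.55962 O.
67.39 wt% SiO2 ÷ 60.083 g/mol = 1.12162 mol, giving 1.12162 Si and 2.24324 O.
Oxygen sums to 2.99046; scaling by 8/2.99046 = 2.67517 puts the formula on 8 O.
Al: 0.37308 × 2.67517 = 0.998 atoms per formula unit.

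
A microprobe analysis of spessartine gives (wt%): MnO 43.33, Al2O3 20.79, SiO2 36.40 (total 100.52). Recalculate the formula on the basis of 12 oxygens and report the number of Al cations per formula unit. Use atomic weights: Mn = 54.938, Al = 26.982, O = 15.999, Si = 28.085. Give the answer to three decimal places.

2.010 Al apfu

MnO (M=70.937): mol = 0.61082; Mn = 0.61082, O = 0.61082.
Al2O3 (M=101.961): mol = 0.20390; Al = 0.40780, O = 0.61170.
SiO2 (M=60.083): mol = 0.60583; Si = 0.60583, O = 1.21166.
ΣO = 2.43418; factor = 12/ΣO = 4.92979.
Al apfu = 0.40780 × 4.92979 = 2.010.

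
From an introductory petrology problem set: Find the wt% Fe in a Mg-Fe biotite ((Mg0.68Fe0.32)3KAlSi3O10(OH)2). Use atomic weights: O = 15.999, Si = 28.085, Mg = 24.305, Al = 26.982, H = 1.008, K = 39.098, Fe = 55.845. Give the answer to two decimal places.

M((Mg0.68Fe0.32)3KAlSi3O10(OH)2) = 447.532 g/mol.
Fe contributes 0.96 × 55.845 = 53.611 g per mole.
53.611/447.532 = 0.1198 → 11.98%.

11.98 wt%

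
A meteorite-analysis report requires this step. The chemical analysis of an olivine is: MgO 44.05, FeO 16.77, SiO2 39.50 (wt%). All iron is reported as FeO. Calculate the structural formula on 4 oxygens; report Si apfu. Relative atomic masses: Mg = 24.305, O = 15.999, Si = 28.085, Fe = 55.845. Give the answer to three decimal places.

MgO: 44.05/40.304 = 1.09294 mol → 1.09294 mol Mg, 1.09294 mol O.
FeO: 16.77/71.844 = 0.23342 mol → 0.23342 mol Fe, 0.23342 mol O.
SiO2: 39.50/60.083 = 0.65742 mol → 0.65742 mol Si, 1.31484 mol O.
Total oxygen = 2.64120 mol. Normalization factor = 4/2.64120 = 1.51446.
Si per 4 O = 0.65742 × 1.51446 = 0.996.

0.996 Si apfu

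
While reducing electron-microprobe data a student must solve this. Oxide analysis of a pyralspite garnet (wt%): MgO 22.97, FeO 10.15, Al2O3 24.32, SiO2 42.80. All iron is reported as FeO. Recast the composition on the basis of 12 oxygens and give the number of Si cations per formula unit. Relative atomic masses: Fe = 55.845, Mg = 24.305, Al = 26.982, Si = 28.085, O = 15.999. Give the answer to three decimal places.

2.998 Si apfu

MgO (M=40.304): mol = 0.56992; Mg = 0.56992, O = 0.56992.
FeO (M=71.844): mol = 0.14128; Fe = 0.14128, O = 0.14128.
Al2O3 (M=101.961): mol = 0.23852; Al = 0.47704, O = 0.71556.
SiO2 (M=60.083): mol = 0.71235; Si = 0.71235, O = 1.42470.
ΣO = 2.85146; factor = 12/ΣO = 4.20837.
Si apfu = 0.71235 × 4.20837 = 2.998.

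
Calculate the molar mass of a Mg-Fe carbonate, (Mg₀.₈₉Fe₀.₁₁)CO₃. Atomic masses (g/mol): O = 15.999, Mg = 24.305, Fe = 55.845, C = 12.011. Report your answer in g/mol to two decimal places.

87.78 g/mol

M = 0.89(24.305) + 0.11(55.845) + 1(12.011) + 3(15.999)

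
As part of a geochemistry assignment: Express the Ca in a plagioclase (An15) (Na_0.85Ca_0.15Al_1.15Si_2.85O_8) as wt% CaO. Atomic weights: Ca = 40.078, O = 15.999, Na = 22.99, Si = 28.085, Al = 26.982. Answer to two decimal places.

Molar mass of Na_0.85Ca_0.15Al_1.15Si_2.85O_8 = 0.85*22.99 + 0.15*40.078 + 1.15*26.982 + 2.85*28.085 + 8*15.999 = 264.617 g/mol.
Each formula unit contains 0.15 Ca, equivalent to 0.15/1 = 0.1500 mol CaO.
M(CaO) = 1×40.078 + 1×15.999 = 56.077 g/mol.
Mass of CaO per formula unit = 0.1500 × 56.077 = 8.412 g.
CaO wt% = 8.412 / 264.617 × 100 = 3.18%.

3.18 wt%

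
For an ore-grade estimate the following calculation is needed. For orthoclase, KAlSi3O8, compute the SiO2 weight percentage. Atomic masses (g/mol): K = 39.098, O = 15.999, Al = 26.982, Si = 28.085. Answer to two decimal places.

Formula mass = 278.327 g/mol.
3 Si → 3.0000 mol SiO2 per formula unit; M(SiO2) = 60.083, so SiO2 mass = 180.249 g.
180.249/278.327 × 100 = 64.76 wt%.

64.76 wt%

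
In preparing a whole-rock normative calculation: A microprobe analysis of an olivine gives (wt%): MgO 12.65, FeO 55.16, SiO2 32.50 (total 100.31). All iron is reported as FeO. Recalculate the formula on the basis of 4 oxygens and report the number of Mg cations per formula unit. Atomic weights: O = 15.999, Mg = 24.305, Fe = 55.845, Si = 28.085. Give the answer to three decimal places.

0.580 Mg apfu

12.65 wt% MgO ÷ 40.304 g/mol = 0.31386 mol, giving 0.31386 Mg and 0.31386 O.
55.16 wt% FeO ÷ 71.844 g/mol = 0.76777 mol, giving 0.76777 Fe and 0.76777 O.
32.50 wt% SiO2 ÷ 60.083 g/mol = 0.54092 mol, giving 0.54092 Si and 1.08184 O.
Oxygen sums to 2.16347; scaling by 4/2.16347 = 1.84888 puts the formula on 4 O.
Mg: 0.31386 × 1.84888 = 0.580 atoms per formula unit.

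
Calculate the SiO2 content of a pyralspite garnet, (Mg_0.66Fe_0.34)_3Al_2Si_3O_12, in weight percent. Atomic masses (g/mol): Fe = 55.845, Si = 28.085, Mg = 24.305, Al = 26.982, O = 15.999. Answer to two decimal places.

41.41 wt%

Molar mass of (Mg_0.66Fe_0.34)_3Al_2Si_3O_12 = 1.98×24.305 + 1.02×55.845 + 2×26.982 + 3×28.085 + 12×15.999 = 435.293 g/mol.
Each formula unit contains 3 Si, equivalent to 3/1 = 3.0000 mol SiO2.
M(SiO2) = 1×28.085 + 2×15.999 = 60.083 g/mol.
Mass of SiO2 per formula unit = 3.0000 × 60.083 = 180.249 g.
SiO2 wt% = 180.249 / 435.293 × 100 = 41.41%.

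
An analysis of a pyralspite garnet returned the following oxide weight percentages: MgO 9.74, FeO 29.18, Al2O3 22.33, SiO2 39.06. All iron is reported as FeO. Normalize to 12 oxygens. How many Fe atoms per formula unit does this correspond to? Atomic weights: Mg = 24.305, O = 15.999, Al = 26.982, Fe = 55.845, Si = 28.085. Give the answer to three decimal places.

1.871 Fe apfu

MgO: 9.74/40.304 = 0.24166 mol → 0.24166 mol Mg, 0.24166 mol O.
FeO: 29.18/71.844 = 0.40616 mol → 0.40616 mol Fe, 0.40616 mol O.
Al2O3: 22.33/101.961 = 0.21901 mol → 0.43802 mol Al, 0.65703 mol O.
SiO2: 39.06/60.083 = 0.65010 mol → 0.65010 mol Si, 1.30020 mol O.
Total oxygen = 2.60505 mol. Normalization factor = 12/2.60505 = 4.60644.
Fe per 12 O = 0.40616 × 4.60644 = 1.871.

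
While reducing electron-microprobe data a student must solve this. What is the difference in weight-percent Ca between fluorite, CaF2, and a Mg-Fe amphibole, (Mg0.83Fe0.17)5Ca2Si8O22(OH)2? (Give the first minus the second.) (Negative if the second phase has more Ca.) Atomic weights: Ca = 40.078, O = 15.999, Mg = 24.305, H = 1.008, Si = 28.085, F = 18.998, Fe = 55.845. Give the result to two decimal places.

M(CaF2) = 78.074 g/mol, so wt% Ca = 40.078/78.074 × 100 = 51.33%.
M((Mg0.83Fe0.17)5Ca2Si8O22(OH)2) = 839.162 g/mol, so wt% Ca = 80.156/839.162 × 100 = 9.55%.
51.33 − 9.55 = 41.78 pp.

41.78 percentage points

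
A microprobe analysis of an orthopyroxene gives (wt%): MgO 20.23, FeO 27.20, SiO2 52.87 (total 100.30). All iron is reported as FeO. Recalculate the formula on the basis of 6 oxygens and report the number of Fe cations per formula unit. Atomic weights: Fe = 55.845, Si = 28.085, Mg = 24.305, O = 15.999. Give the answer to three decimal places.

0.860 Fe apfu

MgO: 20.23/40.304 = 0.50194 mol → 0.50194 mol Mg, 0.50194 mol O.
FeO: 27.20/71.844 = 0.37860 mol → 0.37860 mol Fe, 0.37860 mol O.
SiO2: 52.87/60.083 = 0.87995 mol → 0.87995 mol Si, 1.75990 mol O.
Total oxygen = 2.64044 mol. Normalization factor = 6/2.64044 = 2.27235.
Fe per 6 O = 0.37860 × 2.27235 = 0.860.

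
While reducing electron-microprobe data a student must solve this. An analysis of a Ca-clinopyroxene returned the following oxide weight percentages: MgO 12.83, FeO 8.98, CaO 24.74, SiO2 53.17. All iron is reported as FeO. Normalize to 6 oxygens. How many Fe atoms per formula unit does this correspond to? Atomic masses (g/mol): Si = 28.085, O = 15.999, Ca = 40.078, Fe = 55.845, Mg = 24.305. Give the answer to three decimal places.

0.283 Fe apfu

12.83 wt% MgO ÷ 40.304 g/mol = 0.31833 mol, giving 0.31833 Mg and 0.31833 O.
8.98 wt% FeO ÷ 71.844 g/mol = 0.12499 mol, giving 0.12499 Fe and 0.12499 O.
24.74 wt% CaO ÷ 56.077 g/mol = 0.44118 mol, giving 0.44118 Ca and 0.44118 O.
53.17 wt% SiO2 ÷ 60.083 g/mol = 0.88494 mol, giving 0.88494 Si and 1.76988 O.
Oxygen sums to 2.65438; scaling by 6/2.65438 = 2.26041 puts the formula on 6 O.
Fe: 0.12499 × 2.26041 = 0.283 atoms per formula unit.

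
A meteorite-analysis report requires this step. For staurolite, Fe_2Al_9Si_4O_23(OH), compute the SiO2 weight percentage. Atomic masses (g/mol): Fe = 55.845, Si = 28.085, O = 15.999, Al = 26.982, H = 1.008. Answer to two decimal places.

28.21 wt%

Formula mass = 851.852 g/mol.
4 Si → 4.0000 mol SiO2 per formula unit; M(SiO2) = 60.083, so SiO2 mass = 240.332 g.
240.332/851.852 × 100 = 28.21 wt%.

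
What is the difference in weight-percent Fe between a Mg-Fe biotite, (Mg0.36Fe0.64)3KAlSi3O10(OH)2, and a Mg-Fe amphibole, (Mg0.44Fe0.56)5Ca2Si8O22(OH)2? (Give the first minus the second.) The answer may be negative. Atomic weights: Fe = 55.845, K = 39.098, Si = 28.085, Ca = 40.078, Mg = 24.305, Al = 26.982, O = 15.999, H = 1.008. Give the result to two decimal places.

First mineral: 107.222 g Fe in 477.811 g formula = 22.44 wt% Fe.
Second mineral: 156.366 g Fe in 900.665 g formula = 17.36 wt% Fe.
22.44% − 17.36% gives a difference of 5.08 percentage points.

5.08 percentage points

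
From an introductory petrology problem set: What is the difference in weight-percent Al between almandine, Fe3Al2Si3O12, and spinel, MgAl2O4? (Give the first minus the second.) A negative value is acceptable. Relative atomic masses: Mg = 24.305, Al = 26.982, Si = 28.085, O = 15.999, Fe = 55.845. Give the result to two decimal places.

-27.09 percentage points

Al in Fe3Al2Si3O12: molar mass 497.742 g/mol; 2×26.982 = 53.964 g → 10.84 wt%.
Al in MgAl2O4: molar mass 142.265 g/mol; 2×26.982 = 53.964 g → 37.93 wt%.
Difference = 10.84 − 37.93 = -27.09 percentage points.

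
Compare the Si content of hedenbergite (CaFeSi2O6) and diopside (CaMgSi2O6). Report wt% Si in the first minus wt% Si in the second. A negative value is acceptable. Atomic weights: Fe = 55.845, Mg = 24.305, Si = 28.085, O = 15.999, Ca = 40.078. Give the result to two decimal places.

-3.30 percentage points

First mineral: 56.170 g Si in 248.087 g formula = 22.64 wt% Si.
Second mineral: 56.170 g Si in 216.547 g formula = 25.94 wt% Si.
22.64% − 25.94% gives a difference of -3.30 percentage points.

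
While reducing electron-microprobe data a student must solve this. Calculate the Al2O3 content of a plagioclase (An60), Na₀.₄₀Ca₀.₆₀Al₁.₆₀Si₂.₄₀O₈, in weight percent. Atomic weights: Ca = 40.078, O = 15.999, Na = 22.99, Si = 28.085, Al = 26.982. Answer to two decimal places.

M(Na₀.₄₀Ca₀.₆₀Al₁.₆₀Si₂.₄₀O₈) = 271.810 g/mol; M(Al2O3) = 101.961 g/mol.
Moles Al2O3 per formula unit = 1.60 Al ÷ 2 = 0.8000.
Al2O3 fraction = (0.8000 × 101.961) / 271.810 = 81.569/271.810 = 0.3001.

30.01 wt%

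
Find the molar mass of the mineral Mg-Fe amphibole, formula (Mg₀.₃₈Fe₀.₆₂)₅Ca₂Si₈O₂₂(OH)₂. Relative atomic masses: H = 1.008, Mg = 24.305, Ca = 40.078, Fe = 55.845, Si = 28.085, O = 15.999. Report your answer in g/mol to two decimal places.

The formula mass is the sum 1.90(24.305) + 3.10(55.845) + 2(40.078) + 8(28.085) + 24(15.999) + 2(1.008).

910.13 g/mol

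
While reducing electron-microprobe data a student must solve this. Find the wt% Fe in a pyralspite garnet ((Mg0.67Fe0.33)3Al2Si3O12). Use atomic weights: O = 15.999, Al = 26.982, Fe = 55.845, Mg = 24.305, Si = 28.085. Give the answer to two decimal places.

12.73 wt%

Molar mass of (Mg0.67Fe0.33)3Al2Si3O12: 2.01·24.305 + 0.99·55.845 + 2·26.982 + 3·28.085 + 12·15.999 = 434.347 g/mol.
Mass of Fe per formula unit: 0.99 × 55.845 = 55.287 g.
Weight fraction Fe = 55.287 / 434.347 = 0.1273.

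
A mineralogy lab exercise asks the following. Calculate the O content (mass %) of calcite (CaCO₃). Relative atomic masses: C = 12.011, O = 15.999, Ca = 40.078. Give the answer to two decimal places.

47.96 mass %

Formula mass = 1·40.078 + 1·12.011 + 3·15.999 = 100.086 g/mol, of which 47.997 g is O.
So O makes up 47.997/100.086 = 0.4796 of the mass, i.e. 47.96%.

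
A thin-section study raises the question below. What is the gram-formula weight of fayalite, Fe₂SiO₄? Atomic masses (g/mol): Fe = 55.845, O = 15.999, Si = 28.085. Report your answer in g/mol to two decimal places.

The formula mass is the sum 2*55.845 + 1*28.085 + 4*15.999.

203.77 g/mol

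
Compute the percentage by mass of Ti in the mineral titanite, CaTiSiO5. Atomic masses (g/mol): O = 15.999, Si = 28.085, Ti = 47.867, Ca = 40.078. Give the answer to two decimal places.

Formula mass = 1·40.078 + 1·47.867 + 1·28.085 + 5·15.999 = 196.025 g/mol, of which 47.867 g is Ti.
So Ti makes up 47.867/196.025 = 0.2442 of the mass, i.e. 24.42%.

24.42 weight percent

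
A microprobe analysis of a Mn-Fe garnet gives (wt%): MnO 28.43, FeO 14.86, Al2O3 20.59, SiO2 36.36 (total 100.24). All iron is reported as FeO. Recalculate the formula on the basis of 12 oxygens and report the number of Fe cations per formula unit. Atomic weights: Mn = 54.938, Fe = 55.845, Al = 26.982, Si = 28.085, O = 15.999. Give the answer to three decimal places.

1.024 Fe apfu

MnO (M=70.937): mol = 0.40078; Mn = 0.40078, O = 0.40078.
FeO (M=71.844): mol = 0.20684; Fe = 0.20684, O = 0.20684.
Al2O3 (M=101.961): mol = 0.20194; Al = 0.40388, O = 0.60582.
SiO2 (M=60.083): mol = 0.60516; Si = 0.60516, O = 1.21032.
ΣO = 2.42376; factor = 12/ΣO = 4.95099.
Fe apfu = 0.20684 × 4.95099 = 1.024.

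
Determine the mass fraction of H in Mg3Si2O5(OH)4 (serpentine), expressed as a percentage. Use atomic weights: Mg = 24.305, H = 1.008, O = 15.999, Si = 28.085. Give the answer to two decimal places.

1.46 wt%

Formula mass = 3*24.305 + 2*28.085 + 9*15.999 + 4*1.008 = 277.108 g/mol, of which 4.032 g is H.
So H makes up 4.032/277.108 = 0.0146 of the mass, i.e. 1.46%.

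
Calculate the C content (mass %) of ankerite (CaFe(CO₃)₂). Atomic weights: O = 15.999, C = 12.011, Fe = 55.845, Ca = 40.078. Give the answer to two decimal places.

Molar mass of CaFe(CO₃)₂: 1·40.078 + 1·55.845 + 2·12.011 + 6·15.999 = 215.939 g/mol.
Mass of C per formula unit: 2 × 12.011 = 24.022 g.
Weight fraction C = 24.022 / 215.939 = 0.1112.

11.12 mass %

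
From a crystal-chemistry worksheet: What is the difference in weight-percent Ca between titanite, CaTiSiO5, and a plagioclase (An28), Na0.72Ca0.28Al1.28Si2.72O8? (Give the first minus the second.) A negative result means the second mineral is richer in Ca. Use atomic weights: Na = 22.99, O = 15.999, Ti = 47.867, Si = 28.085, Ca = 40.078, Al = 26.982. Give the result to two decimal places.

First mineral: 40.078 g Ca in 196.025 g formula = 20.45 wt% Ca.
Second mineral: 11.222 g Ca in 266.695 g formula = 4.21 wt% Ca.
20.45% − 4.21% gives a difference of 16.24 percentage points.

16.24 percentage points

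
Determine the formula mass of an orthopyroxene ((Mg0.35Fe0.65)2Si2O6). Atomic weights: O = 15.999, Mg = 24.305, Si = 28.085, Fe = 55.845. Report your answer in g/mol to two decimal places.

241.78 g/mol

M = 0.70(24.305) + 1.30(55.845) + 2(28.085) + 6(15.999)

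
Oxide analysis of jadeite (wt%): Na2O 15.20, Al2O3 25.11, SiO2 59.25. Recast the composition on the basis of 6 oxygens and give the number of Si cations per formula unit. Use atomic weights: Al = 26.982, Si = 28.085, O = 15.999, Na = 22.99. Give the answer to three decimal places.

2.001 Si apfu

15.20 wt% Na2O ÷ 61.979 g/mol = 0.24524 mol, giving 0.49048 Na and 0.24524 O.
25.11 wt% Al2O3 ÷ 101.961 g/mol = 0.24627 mol, giving 0.49254 Al and 0.73881 O.
59.25 wt% SiO2 ÷ 60.083 g/mol = 0.98614 mol, giving 0.98614 Si and 1.97228 O.
Oxygen sums to 2.95633; scaling by 6/2.95633 = 2.02954 puts the formula on 6 O.
Si: 0.98614 × 2.02954 = 2.001 atoms per formula unit.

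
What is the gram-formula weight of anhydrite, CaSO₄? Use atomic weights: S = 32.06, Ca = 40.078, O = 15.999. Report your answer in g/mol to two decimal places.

136.13 g/mol

M = 1(40.078) + 1(32.06) + 4(15.999)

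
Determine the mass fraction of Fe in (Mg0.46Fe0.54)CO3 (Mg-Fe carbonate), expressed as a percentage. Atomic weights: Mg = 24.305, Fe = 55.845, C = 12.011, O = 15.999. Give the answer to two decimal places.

Formula mass = 0.46×24.305 + 0.54×55.845 + 1×12.011 + 3×15.999 = 101.345 g/mol, of which 30.156 g is Fe.
So Fe makes up 30.156/101.345 = 0.2976 of the mass, i.e. 29.76%.

29.76 weight percent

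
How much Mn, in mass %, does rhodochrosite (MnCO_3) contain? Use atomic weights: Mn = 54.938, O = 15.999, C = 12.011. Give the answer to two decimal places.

47.79 mass %

Molar mass of MnCO_3: 1·54.938 + 1·12.011 + 3·15.999 = 114.946 g/mol.
Mass of Mn per formula unit: 1 × 54.938 = 54.938 g.
Weight fraction Mn = 54.938 / 114.946 = 0.4779.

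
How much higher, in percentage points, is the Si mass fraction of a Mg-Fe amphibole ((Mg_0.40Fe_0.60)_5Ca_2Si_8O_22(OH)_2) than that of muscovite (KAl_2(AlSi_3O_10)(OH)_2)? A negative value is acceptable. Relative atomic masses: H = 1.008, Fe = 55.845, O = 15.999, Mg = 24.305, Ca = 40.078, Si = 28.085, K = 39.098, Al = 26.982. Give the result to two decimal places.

M((Mg_0.40Fe_0.60)_5Ca_2Si_8O_22(OH)_2) = 906.973 g/mol, so wt% Si = 224.680/906.973 × 100 = 24.77%.
M(KAl_2(AlSi_3O_10)(OH)_2) = 398.303 g/mol, so wt% Si = 84.255/398.303 × 100 = 21.15%.
24.77 − 21.15 = 3.62 pp.

3.62 percentage points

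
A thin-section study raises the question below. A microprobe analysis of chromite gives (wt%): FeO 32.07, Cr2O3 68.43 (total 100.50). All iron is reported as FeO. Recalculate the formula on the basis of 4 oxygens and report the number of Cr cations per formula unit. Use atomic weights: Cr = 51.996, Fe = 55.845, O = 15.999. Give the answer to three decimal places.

2.004 Cr apfu

32.07 wt% FeO ÷ 71.844 g/mol = 0.44638 mol, giving 0.44638 Fe and 0.44638 O.
68.43 wt% Cr2O3 ÷ 151.989 g/mol = 0.45023 mol, giving 0.90046 Cr and 1.35069 O.
Oxygen sums to 1.79707; scaling by 4/1.79707 = 2.22585 puts the formula on 4 O.
Cr: 0.90046 × 2.22585 = 2.004 atoms per formula unit.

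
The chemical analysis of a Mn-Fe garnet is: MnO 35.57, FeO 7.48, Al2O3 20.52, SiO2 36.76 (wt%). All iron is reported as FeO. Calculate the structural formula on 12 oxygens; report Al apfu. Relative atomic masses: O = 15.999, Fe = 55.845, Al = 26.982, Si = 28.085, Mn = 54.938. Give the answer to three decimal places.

35.57 wt% MnO ÷ 70.937 g/mol = 0.50143 mol, giving 0.50143 Mn and 0.50143 O.
7.48 wt% FeO ÷ 71.844 g/mol = 0.10411 mol, giving 0.10411 Fe and 0.10411 O.
20.52 wt% Al2O3 ÷ 101.961 g/mol = 0.20125 mol, giving 0.40250 Al and 0.60375 O.
36.76 wt% SiO2 ÷ 60.083 g/mol = 0.61182 mol, giving 0.61182 Si and 1.22364 O.
Oxygen sums to 2.43293; scaling by 12/2.43293 = 4.93232 puts the formula on 12 O.
Al: 0.40250 × 4.93232 = 1.985 atoms per formula unit.

1.985 Al apfu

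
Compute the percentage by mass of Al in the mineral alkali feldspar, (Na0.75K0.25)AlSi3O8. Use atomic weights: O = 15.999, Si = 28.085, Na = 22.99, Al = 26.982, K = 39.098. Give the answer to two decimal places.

Formula mass = 0.75·22.99 + 0.25·39.098 + 1·26.982 + 3·28.085 + 8·15.999 = 266.246 g/mol, of which 26.982 g is Al.
So Al makes up 26.982/266.246 = 0.1013 of the mass, i.e. 10.13%.

10.13 wt%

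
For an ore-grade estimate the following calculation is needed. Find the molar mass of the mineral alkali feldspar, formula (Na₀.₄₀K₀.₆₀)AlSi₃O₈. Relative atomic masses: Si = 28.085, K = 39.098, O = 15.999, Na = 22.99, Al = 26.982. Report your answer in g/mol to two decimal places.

271.88 g/mol

M = 0.40×22.99 + 0.60×39.098 + 1×26.982 + 3×28.085 + 8×15.999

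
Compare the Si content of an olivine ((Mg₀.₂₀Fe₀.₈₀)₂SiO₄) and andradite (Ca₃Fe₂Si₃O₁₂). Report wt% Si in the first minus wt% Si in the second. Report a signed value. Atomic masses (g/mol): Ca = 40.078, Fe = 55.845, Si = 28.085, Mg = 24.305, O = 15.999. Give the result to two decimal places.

-1.89 percentage points

Si in (Mg₀.₂₀Fe₀.₈₀)₂SiO₄: molar mass 191.155 g/mol; 1×28.085 = 28.085 g → 14.69 wt%.
Si in Ca₃Fe₂Si₃O₁₂: molar mass 508.167 g/mol; 3×28.085 = 84.255 g → 16.58 wt%.
Difference = 14.69 − 16.58 = -1.89 percentage points.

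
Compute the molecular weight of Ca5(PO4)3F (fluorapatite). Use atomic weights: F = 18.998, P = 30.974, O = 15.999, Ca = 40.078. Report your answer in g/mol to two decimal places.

Ca: 5 × 40.078 = 200.3900
P: 3 × 30.974 = 92.9220
O: 12 × 15.999 = 191.9880
F: 1 × 18.998 = 18.9980
Summing the contributions gives the formula mass.

504.30 g/mol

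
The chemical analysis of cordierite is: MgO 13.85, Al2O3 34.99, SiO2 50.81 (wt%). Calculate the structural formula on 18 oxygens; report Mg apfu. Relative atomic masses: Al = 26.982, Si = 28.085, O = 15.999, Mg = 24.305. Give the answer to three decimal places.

2.018 Mg apfu

MgO (M=40.304): mol = 0.34364; Mg = 0.34364, O = 0.34364.
Al2O3 (M=101.961): mol = 0.34317; Al = 0.68634, O = 1.02951.
SiO2 (M=60.083): mol = 0.84566; Si = 0.84566, O = 1.69132.
ΣO = 3.06447; factor = 18/ΣO = 5.87377.
Mg apfu = 0.34364 × 5.87377 = 2.018.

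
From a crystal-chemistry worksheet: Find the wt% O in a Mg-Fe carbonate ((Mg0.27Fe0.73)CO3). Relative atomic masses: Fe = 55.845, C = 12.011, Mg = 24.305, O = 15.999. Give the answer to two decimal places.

Molar mass of (Mg0.27Fe0.73)CO3: 0.27·24.305 + 0.73·55.845 + 1·12.011 + 3·15.999 = 107.337 g/mol.
Mass of O per formula unit: 3 × 15.999 = 47.997 g.
Weight fraction O = 47.997 / 107.337 = 0.4472.

44.72 mass %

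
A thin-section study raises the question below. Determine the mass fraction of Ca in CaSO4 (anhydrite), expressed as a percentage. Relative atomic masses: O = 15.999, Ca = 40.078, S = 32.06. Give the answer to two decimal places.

Molar mass of CaSO4: 1*40.078 + 1*32.06 + 4*15.999 = 136.134 g/mol.
Mass of Ca per formula unit: 1 × 40.078 = 40.078 g.
Weight fraction Ca = 40.078 / 136.134 = 0.2944.

29.44 wt%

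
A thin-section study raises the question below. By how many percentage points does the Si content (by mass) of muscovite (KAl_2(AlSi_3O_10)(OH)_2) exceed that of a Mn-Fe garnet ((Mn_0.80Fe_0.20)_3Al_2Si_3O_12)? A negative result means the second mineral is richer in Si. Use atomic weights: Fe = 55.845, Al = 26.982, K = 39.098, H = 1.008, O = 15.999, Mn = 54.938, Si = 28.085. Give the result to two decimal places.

4.15 percentage points

M(KAl_2(AlSi_3O_10)(OH)_2) = 398.303 g/mol, so wt% Si = 84.255/398.303 × 100 = 21.15%.
M((Mn_0.80Fe_0.20)_3Al_2Si_3O_12) = 495.565 g/mol, so wt% Si = 84.255/495.565 × 100 = 17.00%.
21.15 − 17.00 = 4.15 pp.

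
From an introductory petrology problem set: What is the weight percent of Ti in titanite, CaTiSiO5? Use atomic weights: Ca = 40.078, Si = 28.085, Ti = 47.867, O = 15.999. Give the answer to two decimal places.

24.42 wt%

Formula mass = 1×40.078 + 1×47.867 + 1×28.085 + 5×15.999 = 196.025 g/mol, of which 47.867 g is Ti.
So Ti makes up 47.867/196.025 = 0.2442 of the mass, i.e. 24.42%.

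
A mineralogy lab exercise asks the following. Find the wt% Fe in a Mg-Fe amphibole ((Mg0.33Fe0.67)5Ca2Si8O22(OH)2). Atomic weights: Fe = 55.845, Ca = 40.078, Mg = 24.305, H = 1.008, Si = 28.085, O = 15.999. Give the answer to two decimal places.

Molar mass of (Mg0.33Fe0.67)5Ca2Si8O22(OH)2: 1.65×24.305 + 3.35×55.845 + 2×40.078 + 8×28.085 + 24×15.999 + 2×1.008 = 918.012 g/mol.
Mass of Fe per formula unit: 3.35 × 55.845 = 187.081 g.
Weight fraction Fe = 187.081 / 918.012 = 0.2038.

20.38 weight percent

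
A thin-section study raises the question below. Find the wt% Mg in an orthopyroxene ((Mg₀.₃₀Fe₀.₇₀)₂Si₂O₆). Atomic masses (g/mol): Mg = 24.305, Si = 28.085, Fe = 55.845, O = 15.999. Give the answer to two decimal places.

Formula mass = 0.60×24.305 + 1.40×55.845 + 2×28.085 + 6×15.999 = 244.930 g/mol, of which 14.583 g is Mg.
So Mg makes up 14.583/244.930 = 0.0595 of the mass, i.e. 5.95%.

5.95 wt%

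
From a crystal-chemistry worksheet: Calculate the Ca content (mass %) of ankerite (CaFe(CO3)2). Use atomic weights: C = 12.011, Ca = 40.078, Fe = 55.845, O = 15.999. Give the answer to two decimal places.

18.56 mass %

Molar mass of CaFe(CO3)2: 1×40.078 + 1×55.845 + 2×12.011 + 6×15.999 = 215.939 g/mol.
Mass of Ca per formula unit: 1 × 40.078 = 40.078 g.
Weight fraction Ca = 40.078 / 215.939 = 0.1856.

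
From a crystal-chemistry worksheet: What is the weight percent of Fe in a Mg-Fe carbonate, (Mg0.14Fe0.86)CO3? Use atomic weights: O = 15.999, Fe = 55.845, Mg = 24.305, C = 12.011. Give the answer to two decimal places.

43.10 weight percent

Formula mass = 0.14×24.305 + 0.86×55.845 + 1×12.011 + 3×15.999 = 111.437 g/mol, of which 48.027 g is Fe.
So Fe makes up 48.027/111.437 = 0.4310 of the mass, i.e. 43.10%.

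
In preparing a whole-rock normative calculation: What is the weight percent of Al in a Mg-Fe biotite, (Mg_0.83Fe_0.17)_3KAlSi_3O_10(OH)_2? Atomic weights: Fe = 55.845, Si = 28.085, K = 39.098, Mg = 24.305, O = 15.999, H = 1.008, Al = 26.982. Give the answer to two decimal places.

Molar mass of (Mg_0.83Fe_0.17)_3KAlSi_3O_10(OH)_2: 2.49*24.305 + 0.51*55.845 + 1*39.098 + 1*26.982 + 3*28.085 + 12*15.999 + 2*1.008 = 433.339 g/mol.
Mass of Al per formula unit: 1 × 26.982 = 26.982 g.
Weight fraction Al = 26.982 / 433.339 = 0.0623.

6.23 weight percent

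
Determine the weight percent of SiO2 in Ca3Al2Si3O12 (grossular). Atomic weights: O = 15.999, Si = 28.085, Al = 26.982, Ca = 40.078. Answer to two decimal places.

Molar mass of Ca3Al2Si3O12 = 3·40.078 + 2·26.982 + 3·28.085 + 12·15.999 = 450.441 g/mol.
Each formula unit contains 3 Si, equivalent to 3/1 = 3.0000 mol SiO2.
M(SiO2) = 1×28.085 + 2×15.999 = 60.083 g/mol.
Mass of SiO2 per formula unit = 3.0000 × 60.083 = 180.249 g.
SiO2 wt% = 180.249 / 450.441 × 100 = 40.02%.

40.02 wt%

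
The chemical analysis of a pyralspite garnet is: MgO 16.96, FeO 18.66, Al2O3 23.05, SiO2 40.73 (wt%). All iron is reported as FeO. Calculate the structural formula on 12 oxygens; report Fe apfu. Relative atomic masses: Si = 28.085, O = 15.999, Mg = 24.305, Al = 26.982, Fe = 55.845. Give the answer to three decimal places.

MgO (M=40.304): mol = 0.42080; Mg = 0.42080, O = 0.42080.
FeO (M=71.844): mol = 0.25973; Fe = 0.25973, O = 0.25973.
Al2O3 (M=101.961): mol = 0.22607; Al = 0.45214, O = 0.67821.
SiO2 (M=60.083): mol = 0.67790; Si = 0.67790, O = 1.35580.
ΣO = 2.71454; factor = 12/ΣO = 4.42064.
Fe apfu = 0.25973 × 4.42064 = 1.148.

1.148 Fe apfu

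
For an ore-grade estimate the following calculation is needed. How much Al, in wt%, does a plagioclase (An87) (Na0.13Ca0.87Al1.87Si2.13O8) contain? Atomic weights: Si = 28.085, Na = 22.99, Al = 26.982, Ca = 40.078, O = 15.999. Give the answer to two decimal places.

18.27 wt%

Formula mass = 0.13·22.99 + 0.87·40.078 + 1.87·26.982 + 2.13·28.085 + 8·15.999 = 276.126 g/mol, of which 50.456 g is Al.
So Al makes up 50.456/276.126 = 0.1827 of the mass, i.e. 18.27%.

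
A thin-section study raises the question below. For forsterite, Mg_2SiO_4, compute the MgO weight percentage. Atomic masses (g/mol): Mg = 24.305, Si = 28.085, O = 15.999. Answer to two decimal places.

57.29 wt%

Molar mass of Mg_2SiO_4 = 2*24.305 + 1*28.085 + 4*15.999 = 140.691 g/mol.
Each formula unit contains 2 Mg, equivalent to 2/1 = 2.0000 mol MgO.
M(MgO) = 1×24.305 + 1×15.999 = 40.304 g/mol.
Mass of MgO per formula unit = 2.0000 × 40.304 = 80.608 g.
MgO wt% = 80.608 / 140.691 × 100 = 57.29%.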